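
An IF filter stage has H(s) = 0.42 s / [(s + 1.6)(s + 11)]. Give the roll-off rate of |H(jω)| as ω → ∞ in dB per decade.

With 1 zero and 2 poles, the high-frequency asymptotic slope is 20 × (1 − 2) = -20 dB/decade.

-20 dB/decade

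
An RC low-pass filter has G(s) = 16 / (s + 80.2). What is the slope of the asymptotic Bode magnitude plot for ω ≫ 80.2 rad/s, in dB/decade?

With 0 zeros and 1 pole, the high-frequency asymptotic slope is 20 × (0 − 1) = -20 dB/decade.

-20 dB/decade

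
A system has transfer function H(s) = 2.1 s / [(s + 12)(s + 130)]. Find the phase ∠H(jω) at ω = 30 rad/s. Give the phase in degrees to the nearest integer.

9°

∠(j30) = 90.00°
∠(j30 + 12) = arctan(30/12) = 68.20°
∠(j30 + 130) = arctan(30/130) = 12.99°
∠H(j30) = 90.00° − (68.20° + 12.99°) = 8.81°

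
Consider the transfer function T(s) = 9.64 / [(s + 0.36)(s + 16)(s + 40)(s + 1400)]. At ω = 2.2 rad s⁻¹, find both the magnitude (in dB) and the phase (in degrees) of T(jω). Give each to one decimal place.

|j2.2 + 0.36| = √(2.2² + 0.36²) = 2.229
|j2.2 + 16| = √(2.2² + 16²) = 16.15
|j2.2 + 40| = √(2.2² + 40²) = 40.06
|j2.2 + 1400| = √(2.2² + 1400²) = 1400
|T(j2.2)| = 9.64 / (2.229 × 16.15 × 40.06 × 1400) = 4.774e-06
20 log₁₀(4.774e-06) = -106.42 dB
∠(j2.2 + 0.36) = arctan(2.2/0.36) = 80.71°
∠(j2.2 + 16) = arctan(2.2/16) = 7.83°
∠(j2.2 + 40) = arctan(2.2/40) = 3.15°
∠(j2.2 + 1400) = arctan(2.2/1400) = 0.09°
∠T(j2.2) = − (80.71° + 7.83° + 3.15° + 0.09°) = -91.77°

|T| = -106.4 dB, ∠T = -91.8 deg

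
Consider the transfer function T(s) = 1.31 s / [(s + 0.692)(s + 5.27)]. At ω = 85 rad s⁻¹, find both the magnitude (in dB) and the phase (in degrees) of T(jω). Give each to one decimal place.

|j85| = 85
|j85 + 0.692| = √(85² + 0.692²) = 85
|j85 + 5.27| = √(85² + 5.27²) = 85.16
|T(j85)| = 1.31 × 85 / (85 × 85.16) = 0.015382
20 log₁₀(0.015382) = -36.26 dB
∠(j85) = 90.00°
∠(j85 + 0.692) = arctan(85/0.692) = 89.53°
∠(j85 + 5.27) = arctan(85/5.27) = 86.45°
∠T(j85) = 90.00° − (89.53° + 86.45°) = -85.99°

|T| = -36.3 dB, ∠T = -86.0°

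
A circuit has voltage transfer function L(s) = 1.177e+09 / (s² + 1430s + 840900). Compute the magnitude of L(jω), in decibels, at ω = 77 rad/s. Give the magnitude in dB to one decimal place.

|(j77)² + 1430(j77) + 840900| = |8.3497e+05 + j1.1011e+05| = 8.422e+05
|L(j77)| = 1.177e+09 / 8.422e+05 = 1397.5
20 log₁₀(1397.5) = 62.91 dB

62.9 dB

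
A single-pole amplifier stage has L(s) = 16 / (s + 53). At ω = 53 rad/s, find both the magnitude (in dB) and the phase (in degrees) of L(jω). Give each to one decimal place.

|L| = -13.4 dB, ∠L = -45.0°

|j53 + 53| = √(53² + 53²) = 74.95
|L(j53)| = 16 / 74.95 = 0.21347
20 log₁₀(0.21347) = -13.41 dB
∠(j53 + 53) = arctan(53/53) = 45.00°
∠L(j53) = −45.00° = -45.00°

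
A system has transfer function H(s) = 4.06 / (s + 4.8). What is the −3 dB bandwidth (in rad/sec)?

4.8 rad/sec

For a single-pole low-pass, the −3 dB point is at the pole: ω = 4.8 rad/sec.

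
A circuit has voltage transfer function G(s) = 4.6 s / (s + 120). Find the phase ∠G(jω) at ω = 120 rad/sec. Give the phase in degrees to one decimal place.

∠(j120) = 90.00°
∠(j120 + 120) = arctan(120/120) = 45.00°
∠G(j120) = 90.00° − 45.00° = 45.00°

45.0°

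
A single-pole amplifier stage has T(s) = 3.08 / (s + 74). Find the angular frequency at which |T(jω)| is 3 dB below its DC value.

For a single-pole low-pass, the −3 dB point is at the pole: ω = 74 rad/s.

74 rad/s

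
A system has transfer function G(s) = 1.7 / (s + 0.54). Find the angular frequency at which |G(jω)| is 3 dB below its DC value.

For a single-pole low-pass, the −3 dB point is at the pole: ω = 0.54 rad/s.

0.54 rad/s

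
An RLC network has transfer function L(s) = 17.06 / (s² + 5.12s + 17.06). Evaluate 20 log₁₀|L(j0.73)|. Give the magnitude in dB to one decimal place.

0.1 dB

|(j0.73)² + 5.12(j0.73) + 17.06| = |16.527 + j3.7376| = 16.94
|L(j0.73)| = 17.06 / 16.94 = 1.0068
20 log₁₀(1.0068) = 0.06 dB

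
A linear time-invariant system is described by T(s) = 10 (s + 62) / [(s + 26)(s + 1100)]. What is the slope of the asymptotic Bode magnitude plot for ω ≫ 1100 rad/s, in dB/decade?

-20 dB/decade

With 1 zero and 2 poles, the high-frequency asymptotic slope is 20 × (1 − 2) = -20 dB/decade.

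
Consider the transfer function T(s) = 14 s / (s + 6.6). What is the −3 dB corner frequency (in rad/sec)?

6.6 rad/sec

For a single-pole high-pass, the −3 dB point is at the pole: ω = 6.6 rad/sec.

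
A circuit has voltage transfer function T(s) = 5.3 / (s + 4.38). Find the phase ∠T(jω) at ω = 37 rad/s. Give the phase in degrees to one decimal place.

-83.2°

∠(j37 + 4.38) = arctan(37/4.38) = 83.25°
∠T(j37) = −83.25° = -83.25°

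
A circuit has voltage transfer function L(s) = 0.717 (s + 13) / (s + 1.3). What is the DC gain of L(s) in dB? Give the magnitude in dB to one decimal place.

L(0) = 0.717 × 13 / 1.3 = 7.17
20 log₁₀(7.17) = 17.11 dB

17.1 dB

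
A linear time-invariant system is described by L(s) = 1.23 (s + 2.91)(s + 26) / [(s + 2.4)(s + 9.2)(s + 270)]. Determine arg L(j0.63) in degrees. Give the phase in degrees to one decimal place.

-5.2°

∠(j0.63 + 2.91) = arctan(0.63/2.91) = 12.22°
∠(j0.63 + 26) = arctan(0.63/26) = 1.39°
∠(j0.63 + 2.4) = arctan(0.63/2.4) = 14.71°
∠(j0.63 + 9.2) = arctan(0.63/9.2) = 3.92°
∠(j0.63 + 270) = arctan(0.63/270) = 0.13°
∠L(j0.63) = 12.22° + 1.39° − (14.71° + 3.92° + 0.13°) = -5.16°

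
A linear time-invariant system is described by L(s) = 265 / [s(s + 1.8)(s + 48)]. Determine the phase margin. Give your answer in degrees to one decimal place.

39.1°

Gain crossover: |L(jω)| = 1 at ω ≈ 2.03 rad/s.
∠L(j2.03) = −90° − arctan(2.03/1.8) − arctan(2.03/48) ≈ -140.89°
PM = 180° + (-140.89°) = 39.11°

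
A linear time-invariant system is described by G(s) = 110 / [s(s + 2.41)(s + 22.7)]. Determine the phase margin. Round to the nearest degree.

51 deg

Gain crossover: |G(jω)| = 1 at ω ≈ 1.65 rad s⁻¹.
∠G(j1.65) = −90° − arctan(1.65/2.41) − arctan(1.65/22.7) ≈ -128.62°
PM = 180° + (-128.62°) = 51.38°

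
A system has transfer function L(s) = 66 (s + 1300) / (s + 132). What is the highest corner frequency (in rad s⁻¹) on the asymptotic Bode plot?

1300 rad s⁻¹

Break frequencies occur at each pole and zero magnitude: 132 rad s⁻¹, 1300 rad s⁻¹.
The highest is 1300 rad s⁻¹.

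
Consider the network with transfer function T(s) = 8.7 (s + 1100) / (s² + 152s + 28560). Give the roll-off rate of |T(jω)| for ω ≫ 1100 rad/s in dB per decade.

With 1 zero and 2 poles, the high-frequency asymptotic slope is 20 × (1 − 2) = -20 dB/decade.

-20 dB/decade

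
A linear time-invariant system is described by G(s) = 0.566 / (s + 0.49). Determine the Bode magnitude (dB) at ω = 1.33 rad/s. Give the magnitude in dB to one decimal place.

-8.0 dB

|j1.33 + 0.49| = √(1.33² + 0.49²) = 1.417
|G(j1.33)| = 0.566 / 1.417 = 0.39932
20 log₁₀(0.39932) = -7.97 dB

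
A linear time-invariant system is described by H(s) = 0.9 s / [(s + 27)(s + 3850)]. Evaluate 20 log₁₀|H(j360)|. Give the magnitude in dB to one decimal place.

|j360| = 360
|j360 + 27| = √(360² + 27²) = 361
|j360 + 3850| = √(360² + 3850²) = 3867
|H(j360)| = 0.9 × 360 / (361 × 3867) = 0.0002321
20 log₁₀(0.0002321) = -72.69 dB

-72.7 dB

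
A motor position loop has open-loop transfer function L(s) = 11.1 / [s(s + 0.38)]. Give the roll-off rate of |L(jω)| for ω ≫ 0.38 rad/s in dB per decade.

With 0 zeros and 2 poles, the high-frequency asymptotic slope is 20 × (0 − 2) = -40 dB/decade.

-40 dB/decade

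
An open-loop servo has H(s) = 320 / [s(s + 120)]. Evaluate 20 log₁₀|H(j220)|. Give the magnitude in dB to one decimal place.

|j220 + 120| = √(220² + 120²) = 250.6
|j220| = 220
|H(j220)| = 320 / (250.6 × 220) = 0.0058043
20 log₁₀(0.0058043) = -44.73 dB

-44.7 dB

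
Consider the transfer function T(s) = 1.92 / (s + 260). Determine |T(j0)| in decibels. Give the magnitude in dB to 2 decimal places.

-42.63 dB

T(0) = 1.92 / 260 = 0.0073846
20 log₁₀(0.0073846) = -42.633 dB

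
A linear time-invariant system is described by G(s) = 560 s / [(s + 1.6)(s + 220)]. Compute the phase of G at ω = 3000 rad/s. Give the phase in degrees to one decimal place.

-85.8 deg

∠(j3000) = 90.00°
∠(j3000 + 1.6) = arctan(3000/1.6) = 89.97°
∠(j3000 + 220) = arctan(3000/220) = 85.81°
∠G(j3000) = 90.00° − (89.97° + 85.81°) = -85.78°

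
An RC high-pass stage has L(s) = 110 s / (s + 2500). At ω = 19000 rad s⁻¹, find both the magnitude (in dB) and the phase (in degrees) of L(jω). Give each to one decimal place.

|j19000| = 1.9e+04
|j19000 + 2500| = √(19000² + 2500²) = 1.916e+04
|L(j19000)| = 110 × 1.9e+04 / 1.916e+04 = 109.06
20 log₁₀(109.06) = 40.75 dB
∠(j19000) = 90.00°
∠(j19000 + 2500) = arctan(19000/2500) = 82.50°
∠L(j19000) = 90.00° − 82.50° = 7.50°

|L| = 40.8 dB, ∠L = 7.5°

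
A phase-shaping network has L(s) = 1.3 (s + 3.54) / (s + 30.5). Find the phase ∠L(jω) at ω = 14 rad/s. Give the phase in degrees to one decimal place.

51.2°

∠(j14 + 3.54) = arctan(14/3.54) = 75.81°
∠(j14 + 30.5) = arctan(14/30.5) = 24.66°
∠L(j14) = 75.81° − 24.66° = 51.15°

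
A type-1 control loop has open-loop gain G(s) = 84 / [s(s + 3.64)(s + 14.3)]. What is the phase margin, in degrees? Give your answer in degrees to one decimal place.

61.9°

Gain crossover: |G(jω)| = 1 at ω ≈ 1.49 rad/s.
∠G(j1.49) = −90° − arctan(1.49/3.64) − arctan(1.49/14.3) ≈ -118.14°
PM = 180° + (-118.14°) = 61.86°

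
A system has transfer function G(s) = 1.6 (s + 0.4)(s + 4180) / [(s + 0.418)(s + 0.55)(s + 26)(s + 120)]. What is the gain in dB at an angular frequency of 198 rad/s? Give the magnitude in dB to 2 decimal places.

-62.72 dB

|j198 + 0.4| = √(198² + 0.4²) = 198
|j198 + 4180| = √(198² + 4180²) = 4185
|j198 + 0.418| = √(198² + 0.418²) = 198
|j198 + 0.55| = √(198² + 0.55²) = 198
|j198 + 26| = √(198² + 26²) = 199.7
|j198 + 120| = √(198² + 120²) = 231.5
|G(j198)| = 1.6 × 198 × 4185 / (198 × 198 × 199.7 × 231.5) = 0.00073137
20 log₁₀(0.00073137) = -62.717 dB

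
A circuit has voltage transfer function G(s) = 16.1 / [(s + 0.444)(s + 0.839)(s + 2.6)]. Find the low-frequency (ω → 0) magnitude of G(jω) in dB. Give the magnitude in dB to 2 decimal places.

G(0) = 16.1 / (0.444 × 0.839 × 2.6) = 16.623
20 log₁₀(16.623) = 24.414 dB

24.41 dB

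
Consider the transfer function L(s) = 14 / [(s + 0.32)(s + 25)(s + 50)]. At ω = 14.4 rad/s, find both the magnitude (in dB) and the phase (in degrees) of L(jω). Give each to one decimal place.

|L| = -63.8 dB, ∠L = -134.7 deg

|j14.4 + 0.32| = √(14.4² + 0.32²) = 14.4
|j14.4 + 25| = √(14.4² + 25²) = 28.85
|j14.4 + 50| = √(14.4² + 50²) = 52.03
|L(j14.4)| = 14 / (14.4 × 28.85 × 52.03) = 0.00064749
20 log₁₀(0.00064749) = -63.78 dB
∠(j14.4 + 0.32) = arctan(14.4/0.32) = 88.73°
∠(j14.4 + 25) = arctan(14.4/25) = 29.94°
∠(j14.4 + 50) = arctan(14.4/50) = 16.07°
∠L(j14.4) = − (88.73° + 29.94° + 16.07°) = -134.74°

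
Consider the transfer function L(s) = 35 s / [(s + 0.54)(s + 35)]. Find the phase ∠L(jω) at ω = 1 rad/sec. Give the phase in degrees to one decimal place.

∠(j1) = 90.00°
∠(j1 + 0.54) = arctan(1/0.54) = 61.63°
∠(j1 + 35) = arctan(1/35) = 1.64°
∠L(j1) = 90.00° − (61.63° + 1.64°) = 26.73°

26.7°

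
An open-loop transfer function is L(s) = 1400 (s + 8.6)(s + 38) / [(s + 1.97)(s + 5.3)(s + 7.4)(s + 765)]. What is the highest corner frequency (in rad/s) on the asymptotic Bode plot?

765 rad/s

Break frequencies occur at each pole and zero magnitude: 1.97 rad/s, 5.3 rad/s, 7.4 rad/s, 8.6 rad/s, 38 rad/s, 765 rad/s.
The highest is 765 rad/s.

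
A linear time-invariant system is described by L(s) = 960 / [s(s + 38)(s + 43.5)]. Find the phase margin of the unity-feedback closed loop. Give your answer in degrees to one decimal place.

Gain crossover: |L(jω)| = 1 at ω ≈ 0.581 rad/s.
∠L(j0.581) = −90° − arctan(0.581/38) − arctan(0.581/43.5) ≈ -91.64°
PM = 180° + (-91.64°) = 88.36°

88.4°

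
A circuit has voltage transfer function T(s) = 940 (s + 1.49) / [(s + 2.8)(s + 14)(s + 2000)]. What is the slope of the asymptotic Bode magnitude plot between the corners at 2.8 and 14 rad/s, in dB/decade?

In this band the factors already past their corner are: zero at 1.49, pole at 2.8; net slope = 0 dB/decade.

0 dB/decade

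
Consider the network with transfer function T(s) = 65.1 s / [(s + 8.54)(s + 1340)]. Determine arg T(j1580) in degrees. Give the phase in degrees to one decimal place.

∠(j1580) = 90.00°
∠(j1580 + 8.54) = arctan(1580/8.54) = 89.69°
∠(j1580 + 1340) = arctan(1580/1340) = 49.70°
∠T(j1580) = 90.00° − (89.69° + 49.70°) = -49.39°

-49.4°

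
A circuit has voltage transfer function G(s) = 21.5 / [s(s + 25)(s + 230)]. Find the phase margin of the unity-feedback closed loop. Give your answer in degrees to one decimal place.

90.0°

Gain crossover: |G(jω)| = 1 at ω ≈ 0.00374 rad s⁻¹.
∠G(j0.00374) = −90° − arctan(0.00374/25) − arctan(0.00374/230) ≈ -90.01°
PM = 180° + (-90.01°) = 89.99°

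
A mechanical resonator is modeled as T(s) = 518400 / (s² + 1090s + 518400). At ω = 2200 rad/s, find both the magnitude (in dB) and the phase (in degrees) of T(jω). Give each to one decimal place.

|T| = -19.6 dB, ∠T = -151.0°

|(j2200)² + 1090(j2200) + 518400| = |-4.3216e+06 + j2.398e+06| = 4.942e+06
|T(j2200)| = 518400 / 4.942e+06 = 0.10489
20 log₁₀(0.10489) = -19.59 dB
∠[(j2200)² + 1090(j2200) + 518400] = ∠[-4.3216e+06 + j2.398e+06] = 150.97°
∠T(j2200) = −150.97° = -150.97°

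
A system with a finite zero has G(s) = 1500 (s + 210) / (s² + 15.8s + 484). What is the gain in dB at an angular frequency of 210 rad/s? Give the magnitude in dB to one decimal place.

|j210 + 210| = √(210² + 210²) = 297
|(j210)² + 15.8(j210) + 484| = |-43616 + j3318| = 4.374e+04
|G(j210)| = 1500 × 297 / 4.374e+04 = 10.184
20 log₁₀(10.184) = 20.16 dB

20.2 dB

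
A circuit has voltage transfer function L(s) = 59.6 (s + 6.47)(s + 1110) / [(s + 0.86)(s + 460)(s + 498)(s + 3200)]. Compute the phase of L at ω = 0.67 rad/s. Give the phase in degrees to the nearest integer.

-32°

∠(j0.67 + 6.47) = arctan(0.67/6.47) = 5.91°
∠(j0.67 + 1110) = arctan(0.67/1110) = 0.03°
∠(j0.67 + 0.86) = arctan(0.67/0.86) = 37.92°
∠(j0.67 + 460) = arctan(0.67/460) = 0.08°
∠(j0.67 + 498) = arctan(0.67/498) = 0.08°
∠(j0.67 + 3200) = arctan(0.67/3200) = 0.01°
∠L(j0.67) = 5.91° + 0.03° − (37.92° + 0.08° + 0.08° + 0.01°) = -32.15°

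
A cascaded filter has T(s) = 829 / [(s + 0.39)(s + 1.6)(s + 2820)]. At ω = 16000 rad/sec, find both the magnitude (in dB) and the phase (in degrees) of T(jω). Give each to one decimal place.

|j16000 + 0.39| = √(16000² + 0.39²) = 1.6e+04
|j16000 + 1.6| = √(16000² + 1.6²) = 1.6e+04
|j16000 + 2820| = √(16000² + 2820²) = 1.625e+04
|T(j16000)| = 829 / (1.6e+04 × 1.6e+04 × 1.625e+04) = 1.9932e-10
20 log₁₀(1.9932e-10) = -194.01 dB
∠(j16000 + 0.39) = arctan(16000/0.39) = 90.00°
∠(j16000 + 1.6) = arctan(16000/1.6) = 89.99°
∠(j16000 + 2820) = arctan(16000/2820) = 80.00°
∠T(j16000) = − (90.00° + 89.99° + 80.00°) = -260.00°

|T| = -194.0 dB, ∠T = -260.0°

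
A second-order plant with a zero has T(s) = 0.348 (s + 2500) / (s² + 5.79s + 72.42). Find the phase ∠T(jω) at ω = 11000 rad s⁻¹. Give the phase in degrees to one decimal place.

∠(j11000 + 2500) = arctan(11000/2500) = 77.20°
∠[(j11000)² + 5.79(j11000) + 72.42] = ∠[-1.21e+08 + j63690] = 179.97°
∠T(j11000) = 77.20° − 179.97° = -102.77°

-102.8°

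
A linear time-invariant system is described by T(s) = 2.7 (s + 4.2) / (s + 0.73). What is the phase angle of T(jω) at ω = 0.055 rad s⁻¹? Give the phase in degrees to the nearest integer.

∠(j0.055 + 4.2) = arctan(0.055/4.2) = 0.75°
∠(j0.055 + 0.73) = arctan(0.055/0.73) = 4.31°
∠T(j0.055) = 0.75° − 4.31° = -3.56°

-4°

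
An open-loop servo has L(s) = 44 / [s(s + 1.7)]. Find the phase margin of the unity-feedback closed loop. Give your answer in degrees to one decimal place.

Gain crossover: |L(jω)| = 1 at ω ≈ 6.53 rad/s.
∠L(j6.53) = −90° − arctan(6.53/1.7) ≈ -165.40°
PM = 180° + (-165.40°) = 14.60°

14.6°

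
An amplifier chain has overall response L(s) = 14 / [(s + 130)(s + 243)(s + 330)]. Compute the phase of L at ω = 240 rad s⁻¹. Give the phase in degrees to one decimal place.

∠(j240 + 130) = arctan(240/130) = 61.56°
∠(j240 + 243) = arctan(240/243) = 44.64°
∠(j240 + 330) = arctan(240/330) = 36.03°
∠L(j240) = − (61.56° + 44.64° + 36.03°) = -142.23°

-142.2°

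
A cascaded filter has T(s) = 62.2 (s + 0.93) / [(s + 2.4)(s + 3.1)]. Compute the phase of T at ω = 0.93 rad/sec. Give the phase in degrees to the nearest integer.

∠(j0.93 + 0.93) = arctan(0.93/0.93) = 45.00°
∠(j0.93 + 2.4) = arctan(0.93/2.4) = 21.18°
∠(j0.93 + 3.1) = arctan(0.93/3.1) = 16.70°
∠T(j0.93) = 45.00° − (21.18° + 16.70°) = 7.12°

7°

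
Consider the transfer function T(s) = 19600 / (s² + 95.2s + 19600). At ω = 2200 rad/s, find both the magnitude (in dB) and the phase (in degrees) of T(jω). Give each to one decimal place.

|T| = -47.8 dB, ∠T = -177.5°

|(j2200)² + 95.2(j2200) + 19600| = |-4.8204e+06 + j2.0944e+05| = 4.825e+06
|T(j2200)| = 19600 / 4.825e+06 = 0.0040622
20 log₁₀(0.0040622) = -47.82 dB
∠[(j2200)² + 95.2(j2200) + 19600] = ∠[-4.8204e+06 + j2.0944e+05] = 177.51°
∠T(j2200) = −177.51° = -177.51°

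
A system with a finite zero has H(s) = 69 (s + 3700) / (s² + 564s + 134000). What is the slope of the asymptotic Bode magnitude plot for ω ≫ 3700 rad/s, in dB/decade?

With 1 zero and 2 poles, the high-frequency asymptotic slope is 20 × (1 − 2) = -20 dB/decade.

-20 dB/decade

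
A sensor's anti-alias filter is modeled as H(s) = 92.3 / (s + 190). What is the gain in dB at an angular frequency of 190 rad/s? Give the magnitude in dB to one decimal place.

|j190 + 190| = √(190² + 190²) = 268.7
|H(j190)| = 92.3 / 268.7 = 0.34351
20 log₁₀(0.34351) = -9.28 dB

-9.3 dB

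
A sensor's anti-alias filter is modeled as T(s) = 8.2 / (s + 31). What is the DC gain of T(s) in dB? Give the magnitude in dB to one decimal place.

T(0) = 8.2 / 31 = 0.26452
20 log₁₀(0.26452) = -11.55 dB

-11.6 dB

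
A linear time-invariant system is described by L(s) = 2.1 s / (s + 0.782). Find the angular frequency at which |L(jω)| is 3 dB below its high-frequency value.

For a single-pole high-pass, the −3 dB point is at the pole: ω = 0.782 rad/s.

0.782 rad/s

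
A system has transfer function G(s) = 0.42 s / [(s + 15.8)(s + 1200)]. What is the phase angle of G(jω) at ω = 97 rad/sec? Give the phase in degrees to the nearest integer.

5°

∠(j97) = 90.00°
∠(j97 + 15.8) = arctan(97/15.8) = 80.75°
∠(j97 + 1200) = arctan(97/1200) = 4.62°
∠G(j97) = 90.00° − (80.75° + 4.62°) = 4.63°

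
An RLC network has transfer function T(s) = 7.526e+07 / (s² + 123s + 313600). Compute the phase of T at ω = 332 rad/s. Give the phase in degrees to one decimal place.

-11.4°

∠[(j332)² + 123(j332) + 313600] = ∠[2.0338e+05 + j40836] = 11.35°
∠T(j332) = −11.35° = -11.35°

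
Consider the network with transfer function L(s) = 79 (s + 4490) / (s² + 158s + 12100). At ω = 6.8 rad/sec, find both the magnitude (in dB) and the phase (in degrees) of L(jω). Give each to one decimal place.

|L| = 29.3 dB, ∠L = -5.0 deg

|j6.8 + 4490| = √(6.8² + 4490²) = 4490
|(j6.8)² + 158(j6.8) + 12100| = |12054 + j1074.4| = 1.21e+04
|L(j6.8)| = 79 × 4490 / 1.21e+04 = 29.311
20 log₁₀(29.311) = 29.34 dB
∠(j6.8 + 4490) = arctan(6.8/4490) = 0.09°
∠[(j6.8)² + 158(j6.8) + 12100] = ∠[12054 + j1074.4] = 5.09°
∠L(j6.8) = 0.09° − 5.09° = -5.01°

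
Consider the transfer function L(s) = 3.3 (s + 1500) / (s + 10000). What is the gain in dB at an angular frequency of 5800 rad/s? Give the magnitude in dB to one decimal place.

4.7 dB

|j5800 + 1500| = √(5800² + 1500²) = 5991
|j5800 + 10000| = √(5800² + 10000²) = 1.156e+04
|L(j5800)| = 3.3 × 5991 / 1.156e+04 = 1.7101
20 log₁₀(1.7101) = 4.66 dB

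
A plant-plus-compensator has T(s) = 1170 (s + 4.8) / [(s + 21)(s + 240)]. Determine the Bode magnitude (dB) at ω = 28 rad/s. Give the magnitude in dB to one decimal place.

|j28 + 4.8| = √(28² + 4.8²) = 28.41
|j28 + 21| = √(28² + 21²) = 35
|j28 + 240| = √(28² + 240²) = 241.6
|T(j28)| = 1170 × 28.41 / (35 × 241.6) = 3.9302
20 log₁₀(3.9302) = 11.89 dB

11.9 dB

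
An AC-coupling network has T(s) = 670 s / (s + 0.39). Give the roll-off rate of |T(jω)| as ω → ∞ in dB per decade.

0 dB/decade

With 1 zero and 1 pole, the high-frequency asymptotic slope is 20 × (1 − 1) = 0 dB/decade.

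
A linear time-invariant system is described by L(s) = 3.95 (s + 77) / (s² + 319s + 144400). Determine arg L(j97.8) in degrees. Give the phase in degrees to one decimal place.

∠(j97.8 + 77) = arctan(97.8/77) = 51.79°
∠[(j97.8)² + 319(j97.8) + 144400] = ∠[1.3484e+05 + j31198] = 13.03°
∠L(j97.8) = 51.79° − 13.03° = 38.76°

38.8°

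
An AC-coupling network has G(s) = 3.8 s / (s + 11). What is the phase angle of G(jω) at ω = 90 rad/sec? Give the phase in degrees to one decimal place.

∠(j90) = 90.00°
∠(j90 + 11) = arctan(90/11) = 83.03°
∠G(j90) = 90.00° − 83.03° = 6.97°

7.0°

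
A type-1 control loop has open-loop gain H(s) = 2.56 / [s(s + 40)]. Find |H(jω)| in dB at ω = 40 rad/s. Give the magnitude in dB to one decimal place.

-58.9 dB

|j40 + 40| = √(40² + 40²) = 56.57
|j40| = 40
|H(j40)| = 2.56 / (56.57 × 40) = 0.0011314
20 log₁₀(0.0011314) = -58.93 dB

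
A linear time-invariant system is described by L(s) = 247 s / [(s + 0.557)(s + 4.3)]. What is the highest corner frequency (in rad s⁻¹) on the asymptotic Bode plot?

4.3 rad s⁻¹

Break frequencies occur at each pole and zero magnitude: 0.557 rad s⁻¹, 4.3 rad s⁻¹.
The highest is 4.3 rad s⁻¹.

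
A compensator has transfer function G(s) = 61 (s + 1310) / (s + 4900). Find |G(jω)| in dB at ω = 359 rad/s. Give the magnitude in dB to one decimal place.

24.5 dB

|j359 + 1310| = √(359² + 1310²) = 1358
|j359 + 4900| = √(359² + 4900²) = 4913
|G(j359)| = 61 × 1358 / 4913 = 16.864
20 log₁₀(16.864) = 24.54 dB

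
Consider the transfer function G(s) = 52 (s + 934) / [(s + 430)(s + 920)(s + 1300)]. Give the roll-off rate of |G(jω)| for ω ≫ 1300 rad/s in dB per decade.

-40 dB/decade

With 1 zero and 3 poles, the high-frequency asymptotic slope is 20 × (1 − 3) = -40 dB/decade.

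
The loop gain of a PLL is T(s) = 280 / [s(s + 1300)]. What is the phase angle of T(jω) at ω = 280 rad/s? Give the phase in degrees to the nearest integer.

-102°

∠(j280 + 1300) = arctan(280/1300) = 12.15°
∠(j280) = 90.00°
∠T(j280) = − (12.15° + 90.00°) = -102.15°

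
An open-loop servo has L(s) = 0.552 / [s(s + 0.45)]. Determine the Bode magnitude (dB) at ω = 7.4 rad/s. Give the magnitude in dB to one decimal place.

-39.9 dB

|j7.4 + 0.45| = √(7.4² + 0.45²) = 7.414
|j7.4| = 7.4
|L(j7.4)| = 0.552 / (7.414 × 7.4) = 0.010062
20 log₁₀(0.010062) = -39.95 dB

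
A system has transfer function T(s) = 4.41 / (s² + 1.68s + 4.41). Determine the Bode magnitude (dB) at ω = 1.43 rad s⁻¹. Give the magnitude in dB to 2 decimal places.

|(j1.43)² + 1.68(j1.43) + 4.41| = |2.3651 + j2.4024| = 3.371
|T(j1.43)| = 4.41 / 3.371 = 1.3081
20 log₁₀(1.3081) = 2.333 dB

2.33 dB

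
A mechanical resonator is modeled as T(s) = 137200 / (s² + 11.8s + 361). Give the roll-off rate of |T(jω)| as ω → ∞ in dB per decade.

-40 dB/decade

With 0 zeros and 2 poles, the high-frequency asymptotic slope is 20 × (0 − 2) = -40 dB/decade.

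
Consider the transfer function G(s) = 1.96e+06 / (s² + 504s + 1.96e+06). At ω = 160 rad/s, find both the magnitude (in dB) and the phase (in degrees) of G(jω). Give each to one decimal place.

|G| = 0.1 dB, ∠G = -2.4°

|(j160)² + 504(j160) + 1.96e+06| = |1.9344e+06 + j80640| = 1.936e+06
|G(j160)| = 1.96e+06 / 1.936e+06 = 1.0124
20 log₁₀(1.0124) = 0.11 dB
∠[(j160)² + 504(j160) + 1.96e+06] = ∠[1.9344e+06 + j80640] = 2.39°
∠G(j160) = −2.39° = -2.39°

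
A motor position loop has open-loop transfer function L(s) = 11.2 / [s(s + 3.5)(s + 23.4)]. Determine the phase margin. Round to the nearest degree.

87 deg

Gain crossover: |L(jω)| = 1 at ω ≈ 0.137 rad/s.
∠L(j0.137) = −90° − arctan(0.137/3.5) − arctan(0.137/23.4) ≈ -92.57°
PM = 180° + (-92.57°) = 87.43°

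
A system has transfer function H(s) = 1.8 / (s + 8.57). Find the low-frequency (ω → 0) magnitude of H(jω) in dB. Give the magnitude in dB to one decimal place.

H(0) = 1.8 / 8.57 = 0.21004
20 log₁₀(0.21004) = -13.55 dB

-13.6 dB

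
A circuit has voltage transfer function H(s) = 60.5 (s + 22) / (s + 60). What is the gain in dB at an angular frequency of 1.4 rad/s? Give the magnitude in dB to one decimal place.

|j1.4 + 22| = √(1.4² + 22²) = 22.04
|j1.4 + 60| = √(1.4² + 60²) = 60.02
|H(j1.4)| = 60.5 × 22.04 / 60.02 = 22.222
20 log₁₀(22.222) = 26.94 dB

26.9 dB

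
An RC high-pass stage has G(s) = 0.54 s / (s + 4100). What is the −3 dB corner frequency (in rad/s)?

For a single-pole high-pass, the −3 dB point is at the pole: ω = 4100 rad/s.

4100 rad/s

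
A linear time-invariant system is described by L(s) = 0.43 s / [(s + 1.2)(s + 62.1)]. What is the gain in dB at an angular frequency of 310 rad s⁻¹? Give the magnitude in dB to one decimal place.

|j310| = 310
|j310 + 1.2| = √(310² + 1.2²) = 310
|j310 + 62.1| = √(310² + 62.1²) = 316.2
|L(j310)| = 0.43 × 310 / (310 × 316.2) = 0.0013601
20 log₁₀(0.0013601) = -57.33 dB

-57.3 dB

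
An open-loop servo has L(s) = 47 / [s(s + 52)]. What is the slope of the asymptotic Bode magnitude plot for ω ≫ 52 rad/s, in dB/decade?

-40 dB/decade

With 0 zeros and 2 poles, the high-frequency asymptotic slope is 20 × (0 − 2) = -40 dB/decade.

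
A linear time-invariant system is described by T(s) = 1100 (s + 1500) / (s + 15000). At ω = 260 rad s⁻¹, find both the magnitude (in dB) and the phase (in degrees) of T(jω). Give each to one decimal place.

|T| = 41.0 dB, ∠T = 8.8°

|j260 + 1500| = √(260² + 1500²) = 1522
|j260 + 15000| = √(260² + 15000²) = 1.5e+04
|T(j260)| = 1100 × 1522 / 1.5e+04 = 111.62
20 log₁₀(111.62) = 40.96 dB
∠(j260 + 1500) = arctan(260/1500) = 9.83°
∠(j260 + 15000) = arctan(260/15000) = 0.99°
∠T(j260) = 9.83° − 0.99° = 8.84°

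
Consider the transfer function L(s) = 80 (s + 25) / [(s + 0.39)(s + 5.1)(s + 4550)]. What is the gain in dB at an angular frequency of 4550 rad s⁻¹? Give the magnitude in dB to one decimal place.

|j4550 + 25| = √(4550² + 25²) = 4550
|j4550 + 0.39| = √(4550² + 0.39²) = 4550
|j4550 + 5.1| = √(4550² + 5.1²) = 4550
|j4550 + 4550| = √(4550² + 4550²) = 6435
|L(j4550)| = 80 × 4550 / (4550 × 4550 × 6435) = 2.7325e-06
20 log₁₀(2.7325e-06) = -111.27 dB

-111.3 dB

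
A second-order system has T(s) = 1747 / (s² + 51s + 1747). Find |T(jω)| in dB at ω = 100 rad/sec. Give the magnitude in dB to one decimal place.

|(j100)² + 51(j100) + 1747| = |-8253 + j5100| = 9702
|T(j100)| = 1747 / 9702 = 0.18007
20 log₁₀(0.18007) = -14.89 dB

-14.9 dB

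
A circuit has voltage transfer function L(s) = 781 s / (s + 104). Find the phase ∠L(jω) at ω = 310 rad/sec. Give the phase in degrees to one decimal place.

∠(j310) = 90.00°
∠(j310 + 104) = arctan(310/104) = 71.45°
∠L(j310) = 90.00° − 71.45° = 18.55°

18.5°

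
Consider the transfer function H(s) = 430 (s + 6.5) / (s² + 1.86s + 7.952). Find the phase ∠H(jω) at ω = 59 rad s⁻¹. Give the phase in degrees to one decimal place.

∠(j59 + 6.5) = arctan(59/6.5) = 83.71°
∠[(j59)² + 1.86(j59) + 7.952] = ∠[-3473 + j109.74] = 178.19°
∠H(j59) = 83.71° − 178.19° = -94.48°

-94.5°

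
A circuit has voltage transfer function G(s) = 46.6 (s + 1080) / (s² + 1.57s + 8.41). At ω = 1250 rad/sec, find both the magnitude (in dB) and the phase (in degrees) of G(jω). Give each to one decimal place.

|j1250 + 1080| = √(1250² + 1080²) = 1652
|(j1250)² + 1.57(j1250) + 8.41| = |-1.5625e+06 + j1962.5| = 1.562e+06
|G(j1250)| = 46.6 × 1652 / 1.562e+06 = 0.049268
20 log₁₀(0.049268) = -26.15 dB
∠(j1250 + 1080) = arctan(1250/1080) = 49.17°
∠[(j1250)² + 1.57(j1250) + 8.41] = ∠[-1.5625e+06 + j1962.5] = 179.93°
∠G(j1250) = 49.17° − 179.93° = -130.76°

|G| = -26.1 dB, ∠G = -130.8°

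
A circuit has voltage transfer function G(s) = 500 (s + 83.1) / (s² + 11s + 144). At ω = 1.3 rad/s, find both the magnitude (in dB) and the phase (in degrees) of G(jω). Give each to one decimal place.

|G| = 49.3 dB, ∠G = -4.8°

|j1.3 + 83.1| = √(1.3² + 83.1²) = 83.11
|(j1.3)² + 11(j1.3) + 144| = |142.31 + j14.3| = 143
|G(j1.3)| = 500 × 83.11 / 143 = 290.54
20 log₁₀(290.54) = 49.26 dB
∠(j1.3 + 83.1) = arctan(1.3/83.1) = 0.90°
∠[(j1.3)² + 11(j1.3) + 144] = ∠[142.31 + j14.3] = 5.74°
∠G(j1.3) = 0.90° − 5.74° = -4.84°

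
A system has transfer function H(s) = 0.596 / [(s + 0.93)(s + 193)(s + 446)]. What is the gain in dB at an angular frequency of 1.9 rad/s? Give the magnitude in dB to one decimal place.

|j1.9 + 0.93| = √(1.9² + 0.93²) = 2.115
|j1.9 + 193| = √(1.9² + 193²) = 193
|j1.9 + 446| = √(1.9² + 446²) = 446
|H(j1.9)| = 0.596 / (2.115 × 193 × 446) = 3.2729e-06
20 log₁₀(3.2729e-06) = -109.70 dB

-109.7 dB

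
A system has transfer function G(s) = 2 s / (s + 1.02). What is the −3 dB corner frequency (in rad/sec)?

For a single-pole high-pass, the −3 dB point is at the pole: ω = 1.02 rad/sec.

1.02 rad/sec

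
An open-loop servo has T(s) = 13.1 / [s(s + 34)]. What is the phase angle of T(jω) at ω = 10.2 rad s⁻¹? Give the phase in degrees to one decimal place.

-106.7°

∠(j10.2 + 34) = arctan(10.2/34) = 16.70°
∠(j10.2) = 90.00°
∠T(j10.2) = − (16.70° + 90.00°) = -106.70°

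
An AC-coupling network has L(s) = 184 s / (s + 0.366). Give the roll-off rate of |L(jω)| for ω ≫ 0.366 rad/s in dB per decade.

With 1 zero and 1 pole, the high-frequency asymptotic slope is 20 × (1 − 1) = 0 dB/decade.

0 dB/decade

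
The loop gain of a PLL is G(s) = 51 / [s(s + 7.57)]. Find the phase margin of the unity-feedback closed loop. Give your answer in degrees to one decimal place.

Gain crossover: |G(jω)| = 1 at ω ≈ 5.46 rad/s.
∠G(j5.46) = −90° − arctan(5.46/7.57) ≈ -125.82°
PM = 180° + (-125.82°) = 54.18°

54.2°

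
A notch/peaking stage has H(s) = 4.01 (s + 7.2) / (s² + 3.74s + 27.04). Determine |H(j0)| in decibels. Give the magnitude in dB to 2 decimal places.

0.57 dB

H(0) = 4.01 × 7.2 / 27.04 = 1.0678
20 log₁₀(1.0678) = 0.569 dB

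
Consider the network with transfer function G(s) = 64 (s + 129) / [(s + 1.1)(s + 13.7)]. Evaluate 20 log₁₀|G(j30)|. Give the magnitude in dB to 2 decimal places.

18.65 dB

|j30 + 129| = √(30² + 129²) = 132.4
|j30 + 1.1| = √(30² + 1.1²) = 30.02
|j30 + 13.7| = √(30² + 13.7²) = 32.98
|G(j30)| = 64 × 132.4 / (30.02 × 32.98) = 8.5613
20 log₁₀(8.5613) = 18.651 dB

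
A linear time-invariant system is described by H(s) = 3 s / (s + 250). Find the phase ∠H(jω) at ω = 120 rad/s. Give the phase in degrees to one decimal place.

64.4°

∠(j120) = 90.00°
∠(j120 + 250) = arctan(120/250) = 25.64°
∠H(j120) = 90.00° − 25.64° = 64.36°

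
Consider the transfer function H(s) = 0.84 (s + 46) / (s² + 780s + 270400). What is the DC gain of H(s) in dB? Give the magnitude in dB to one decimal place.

H(0) = 0.84 × 46 / 270400 = 0.0001429
20 log₁₀(0.0001429) = -76.90 dB

-76.9 dB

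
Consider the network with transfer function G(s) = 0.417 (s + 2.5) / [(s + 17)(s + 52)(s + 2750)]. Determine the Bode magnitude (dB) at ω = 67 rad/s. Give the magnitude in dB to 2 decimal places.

-115.22 dB

|j67 + 2.5| = √(67² + 2.5²) = 67.05
|j67 + 17| = √(67² + 17²) = 69.12
|j67 + 52| = √(67² + 52²) = 84.81
|j67 + 2750| = √(67² + 2750²) = 2751
|G(j67)| = 0.417 × 67.05 / (69.12 × 84.81 × 2751) = 1.7337e-06
20 log₁₀(1.7337e-06) = -115.221 dB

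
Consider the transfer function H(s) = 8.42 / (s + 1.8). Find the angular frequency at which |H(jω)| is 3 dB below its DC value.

1.8 rad s⁻¹

For a single-pole low-pass, the −3 dB point is at the pole: ω = 1.8 rad s⁻¹.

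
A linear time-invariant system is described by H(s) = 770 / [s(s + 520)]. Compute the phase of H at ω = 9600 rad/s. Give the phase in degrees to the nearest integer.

-177°

∠(j9600 + 520) = arctan(9600/520) = 86.90°
∠(j9600) = 90.00°
∠H(j9600) = − (86.90° + 90.00°) = -176.90°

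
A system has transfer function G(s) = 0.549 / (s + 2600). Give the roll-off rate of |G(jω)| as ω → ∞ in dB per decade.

With 0 zeros and 1 pole, the high-frequency asymptotic slope is 20 × (0 − 1) = -20 dB/decade.

-20 dB/decade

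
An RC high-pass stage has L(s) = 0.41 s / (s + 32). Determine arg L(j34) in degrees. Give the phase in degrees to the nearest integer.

∠(j34) = 90.00°
∠(j34 + 32) = arctan(34/32) = 46.74°
∠L(j34) = 90.00° − 46.74° = 43.26°

43 deg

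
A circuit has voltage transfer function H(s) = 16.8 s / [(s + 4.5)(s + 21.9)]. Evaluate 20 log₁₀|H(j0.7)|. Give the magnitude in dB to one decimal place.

-18.6 dB

|j0.7| = 0.7
|j0.7 + 4.5| = √(0.7² + 4.5²) = 4.554
|j0.7 + 21.9| = √(0.7² + 21.9²) = 21.91
|H(j0.7)| = 16.8 × 0.7 / (4.554 × 21.91) = 0.11785
20 log₁₀(0.11785) = -18.57 dB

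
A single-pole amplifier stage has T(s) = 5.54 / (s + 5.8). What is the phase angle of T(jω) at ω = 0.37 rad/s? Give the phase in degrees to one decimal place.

∠(j0.37 + 5.8) = arctan(0.37/5.8) = 3.65°
∠T(j0.37) = −3.65° = -3.65°

-3.7 deg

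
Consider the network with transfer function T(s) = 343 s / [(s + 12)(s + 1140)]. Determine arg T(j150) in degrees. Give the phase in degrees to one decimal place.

∠(j150) = 90.00°
∠(j150 + 12) = arctan(150/12) = 85.43°
∠(j150 + 1140) = arctan(150/1140) = 7.50°
∠T(j150) = 90.00° − (85.43° + 7.50°) = -2.92°

-2.9°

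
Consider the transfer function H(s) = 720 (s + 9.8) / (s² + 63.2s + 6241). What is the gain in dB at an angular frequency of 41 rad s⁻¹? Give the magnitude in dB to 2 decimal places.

|j41 + 9.8| = √(41² + 9.8²) = 42.15
|(j41)² + 63.2(j41) + 6241| = |4560 + j2591.2| = 5245
|H(j41)| = 720 × 42.15 / 5245 = 5.787
20 log₁₀(5.787) = 15.249 dB

15.25 dB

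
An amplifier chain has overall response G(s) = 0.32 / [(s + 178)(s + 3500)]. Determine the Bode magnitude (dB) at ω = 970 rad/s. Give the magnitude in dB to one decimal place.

-141.0 dB

|j970 + 178| = √(970² + 178²) = 986.2
|j970 + 3500| = √(970² + 3500²) = 3632
|G(j970)| = 0.32 / (986.2 × 3632) = 8.9341e-08
20 log₁₀(8.9341e-08) = -140.98 dB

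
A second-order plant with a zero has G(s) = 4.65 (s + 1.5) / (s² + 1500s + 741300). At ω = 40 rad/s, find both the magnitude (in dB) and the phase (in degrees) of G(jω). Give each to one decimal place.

|G| = -72.0 dB, ∠G = 83.2°

|j40 + 1.5| = √(40² + 1.5²) = 40.03
|(j40)² + 1500(j40) + 741300| = |7.397e+05 + j60000| = 7.421e+05
|G(j40)| = 4.65 × 40.03 / 7.421e+05 = 0.00025081
20 log₁₀(0.00025081) = -72.01 dB
∠(j40 + 1.5) = arctan(40/1.5) = 87.85°
∠[(j40)² + 1500(j40) + 741300] = ∠[7.397e+05 + j60000] = 4.64°
∠G(j40) = 87.85° − 4.64° = 83.22°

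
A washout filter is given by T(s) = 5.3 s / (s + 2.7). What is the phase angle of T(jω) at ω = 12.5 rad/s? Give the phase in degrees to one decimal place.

∠(j12.5) = 90.00°
∠(j12.5 + 2.7) = arctan(12.5/2.7) = 77.81°
∠T(j12.5) = 90.00° − 77.81° = 12.19°

12.2 deg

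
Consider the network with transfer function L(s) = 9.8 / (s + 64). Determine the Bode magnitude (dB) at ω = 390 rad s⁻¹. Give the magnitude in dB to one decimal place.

|j390 + 64| = √(390² + 64²) = 395.2
|L(j390)| = 9.8 / 395.2 = 0.024797
20 log₁₀(0.024797) = -32.11 dB

-32.1 dB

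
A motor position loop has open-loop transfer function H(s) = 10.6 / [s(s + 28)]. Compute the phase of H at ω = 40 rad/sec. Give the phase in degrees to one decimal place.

∠(j40 + 28) = arctan(40/28) = 55.01°
∠(j40) = 90.00°
∠H(j40) = − (55.01° + 90.00°) = -145.01°

-145.0 deg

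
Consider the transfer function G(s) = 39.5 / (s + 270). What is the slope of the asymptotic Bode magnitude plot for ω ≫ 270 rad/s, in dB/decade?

With 0 zeros and 1 pole, the high-frequency asymptotic slope is 20 × (0 − 1) = -20 dB/decade.

-20 dB/decade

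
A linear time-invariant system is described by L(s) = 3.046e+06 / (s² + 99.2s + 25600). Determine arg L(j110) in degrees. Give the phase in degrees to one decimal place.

∠[(j110)² + 99.2(j110) + 25600] = ∠[13500 + j10912] = 38.95°
∠L(j110) = −38.95° = -38.95°

-38.9°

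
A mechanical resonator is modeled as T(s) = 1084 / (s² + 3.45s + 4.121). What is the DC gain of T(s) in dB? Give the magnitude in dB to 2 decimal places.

48.40 dB

T(0) = 1084 / 4.121 = 263.04
20 log₁₀(263.04) = 48.401 dB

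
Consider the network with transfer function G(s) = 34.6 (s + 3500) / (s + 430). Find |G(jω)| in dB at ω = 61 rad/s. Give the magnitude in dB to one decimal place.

|j61 + 3500| = √(61² + 3500²) = 3501
|j61 + 430| = √(61² + 430²) = 434.3
|G(j61)| = 34.6 × 3501 / 434.3 = 278.88
20 log₁₀(278.88) = 48.91 dB

48.9 dB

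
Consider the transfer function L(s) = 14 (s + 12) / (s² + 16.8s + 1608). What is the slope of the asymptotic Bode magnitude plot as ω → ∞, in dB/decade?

-20 dB/decade

With 1 zero and 2 poles, the high-frequency asymptotic slope is 20 × (1 − 2) = -20 dB/decade.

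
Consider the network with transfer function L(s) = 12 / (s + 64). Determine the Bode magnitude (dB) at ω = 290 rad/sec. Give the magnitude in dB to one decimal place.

|j290 + 64| = √(290² + 64²) = 297
|L(j290)| = 12 / 297 = 0.040407
20 log₁₀(0.040407) = -27.87 dB

-27.9 dB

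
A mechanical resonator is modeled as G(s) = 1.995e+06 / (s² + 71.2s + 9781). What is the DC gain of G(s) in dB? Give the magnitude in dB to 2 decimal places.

G(0) = 1.995e+06 / 9781 = 203.97
20 log₁₀(203.97) = 46.191 dB

46.19 dB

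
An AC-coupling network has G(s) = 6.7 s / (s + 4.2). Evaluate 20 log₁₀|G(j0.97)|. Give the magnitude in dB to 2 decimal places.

|j0.97| = 0.97
|j0.97 + 4.2| = √(0.97² + 4.2²) = 4.311
|G(j0.97)| = 6.7 × 0.97 / 4.311 = 1.5077
20 log₁₀(1.5077) = 3.566 dB

3.57 dB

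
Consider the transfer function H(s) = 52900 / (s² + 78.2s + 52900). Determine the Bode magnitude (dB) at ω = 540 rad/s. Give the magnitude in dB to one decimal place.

-13.2 dB

|(j540)² + 78.2(j540) + 52900| = |-2.387e+05 + j42228| = 2.424e+05
|H(j540)| = 52900 / 2.424e+05 = 0.21823
20 log₁₀(0.21823) = -13.22 dB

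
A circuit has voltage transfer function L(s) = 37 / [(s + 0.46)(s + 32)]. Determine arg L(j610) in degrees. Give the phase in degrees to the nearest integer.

-177°

∠(j610 + 0.46) = arctan(610/0.46) = 89.96°
∠(j610 + 32) = arctan(610/32) = 87.00°
∠L(j610) = − (89.96° + 87.00°) = -176.95°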